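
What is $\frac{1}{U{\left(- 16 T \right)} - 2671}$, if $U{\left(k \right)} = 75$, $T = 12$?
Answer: $- \frac{1}{2596} \approx -0.00038521$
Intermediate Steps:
$\frac{1}{U{\left(- 16 T \right)} - 2671} = \frac{1}{75 - 2671} = \frac{1}{-2596} = - \frac{1}{2596}$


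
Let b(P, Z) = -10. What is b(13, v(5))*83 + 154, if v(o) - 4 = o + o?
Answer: -676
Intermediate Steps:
v(o) = 4 + 2*o (v(o) = 4 + (o + o) = 4 + 2*o)
b(13, v(5))*83 + 154 = -10*83 + 154 = -830 + 154 = -676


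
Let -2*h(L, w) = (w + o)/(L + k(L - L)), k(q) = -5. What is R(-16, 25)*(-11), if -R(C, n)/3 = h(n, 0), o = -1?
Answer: 33/40 ≈ 0.82500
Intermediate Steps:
h(L, w) = -(-1 + w)/(2*(-5 + L)) (h(L, w) = -(w - 1)/(2*(L - 5)) = -(-1 + w)/(2*(-5 + L)))
R(C, n) = -3/(2*(-5 + n)) (R(C, n) = -3*(1 - 1*0)/(2*(-5 + n)) = -3*(1 + 0)/(2*(-5 + n)) = -3/(2*(-5 + n)))
R(-16, 25)*(-11) = -3/(-10 + 2*25)*(-11) = -3/(-10 + 50)*(-11) = -3/40*(-11) = 33/40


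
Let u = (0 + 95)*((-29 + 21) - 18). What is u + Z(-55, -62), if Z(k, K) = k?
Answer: -2525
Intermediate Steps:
u = -2470 (u = 95*(-8 - 18) = 95*(-26) = -2470)
u + Z(-55, -62) = -2470 - 55 = -2525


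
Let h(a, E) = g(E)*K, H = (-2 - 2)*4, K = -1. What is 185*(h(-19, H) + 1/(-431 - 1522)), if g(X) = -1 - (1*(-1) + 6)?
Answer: 2167645/1953 ≈ 1109.9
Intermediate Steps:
g(X) = -6 (g(X) = -1 - (-1 + 6) = -1 - 1*5 = -1 - 5 = -6)
H = -16 (H = -4*4 = -16)
h(a, E) = 6 (h(a, E) = -6*(-1) = 6)
185*(h(-19, H) + 1/(-431 - 1522)) = 185*(6 + 1/(-431 - 1522)) = 185*(6 + 1/(-1953)) = 185*(6 - 1/1953) = 185*(11717/1953) = 2167645/1953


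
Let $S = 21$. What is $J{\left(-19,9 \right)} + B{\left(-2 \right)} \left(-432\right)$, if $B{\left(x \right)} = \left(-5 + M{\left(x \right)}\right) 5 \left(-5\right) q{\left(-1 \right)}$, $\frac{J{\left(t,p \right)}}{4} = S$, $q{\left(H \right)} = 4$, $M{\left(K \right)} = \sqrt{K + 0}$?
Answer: $-215916 + 43200 i \sqrt{2} \approx -2.1592 \cdot 10^{5} + 61094.0 i$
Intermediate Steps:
$M{\left(K \right)} = \sqrt{K}$
$J{\left(t,p \right)} = 84$ ($J{\left(t,p \right)} = 4 \cdot 21 = 84$)
$B{\left(x \right)} = 500 - 100 \sqrt{x}$ ($B{\left(x \right)} = \left(-5 + \sqrt{x}\right) 5 \left(-5\right) 4 = \left(-25 + 5 \sqrt{x}\right) \left(-5\right) 4 = \left(125 - 25 \sqrt{x}\right) 4 = 500 - 100 \sqrt{x}$)
$J{\left(-19,9 \right)} + B{\left(-2 \right)} \left(-432\right) = 84 + \left(500 - 100 \sqrt{-2}\right) \left(-432\right) = 84 + \left(500 - 100 i \sqrt{2}\right) \left(-432\right) = 84 - \left(216000 - 43200 i \sqrt{2}\right) = -215916 + 43200 i \sqrt{2}$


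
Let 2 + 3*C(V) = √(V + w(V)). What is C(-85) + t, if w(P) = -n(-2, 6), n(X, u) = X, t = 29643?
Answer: 88927/3 + I*√83/3 ≈ 29642.0 + 3.0368*I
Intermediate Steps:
w(P) = 2 (w(P) = -1*(-2) = 2)
C(V) = -⅔ + √(2 + V)/3 (C(V) = -⅔ + √(V + 2)/3 = -⅔ + √(2 + V)/3)
C(-85) + t = (-⅔ + √(2 - 85)/3) + 29643 = (-⅔ + √(-83)/3) + 29643 = (-⅔ + (I*√83)/3) + 29643 = (-⅔ + I*√83/3) + 29643 = 88927/3 + I*√83/3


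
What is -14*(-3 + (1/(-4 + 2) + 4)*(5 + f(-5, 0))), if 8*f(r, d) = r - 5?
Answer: -567/4 ≈ -141.75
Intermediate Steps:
f(r, d) = -5/8 + r/8 (f(r, d) = (r - 5)/8 = (-5 + r)/8 = -5/8 + r/8)
-14*(-3 + (1/(-4 + 2) + 4)*(5 + f(-5, 0))) = -14*(-3 + (1/(-4 + 2) + 4)*(5 + (-5/8 + (1/8)*(-5)))) = -14*(-3 + (1/(-2) + 4)*(5 + (-5/8 - 5/8))) = -14*(-3 + (-1/2 + 4)*(5 - 5/4)) = -14*(-3 + (7/2)*(15/4)) = -14*(-3 + 105/8) = -14*81/8 = -567/4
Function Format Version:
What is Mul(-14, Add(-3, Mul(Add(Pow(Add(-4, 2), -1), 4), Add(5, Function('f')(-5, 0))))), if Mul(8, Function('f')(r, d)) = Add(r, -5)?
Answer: Rational(-567, 4) ≈ -141.75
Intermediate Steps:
Function('f')(r, d) = Add(Rational(-5, 8), Mul(Rational(1, 8), r)) (Function('f')(r, d) = Mul(Rational(1, 8), Add(r, -5)) = Mul(Rational(1, 8), Add(-5, r)) = Add(Rational(-5, 8), Mul(Rational(1, 8), r)))
Mul(-14, Add(-3, Mul(Add(Pow(Add(-4, 2), -1), 4), Add(5, Function('f')(-5, 0))))) = Mul(-14, Add(-3, Mul(Add(Pow(Add(-4, 2), -1), 4), Add(5, Add(Rational(-5, 8), Mul(Rational(1, 8), -5)))))) = Mul(-14, Add(-3, Mul(Add(Pow(-2, -1), 4), Add(5, Add(Rational(-5, 8), Rational(-5, 8)))))) = Mul(-14, Add(-3, Mul(Add(Rational(-1, 2), 4), Add(5, Rational(-5, 4))))) = Mul(-14, Add(-3, Mul(Rational(7, 2), Rational(15, 4)))) = Mul(-14, Add(-3, Rational(105, 8))) = Mul(-14, Rational(81, 8)) = Rational(-567, 4)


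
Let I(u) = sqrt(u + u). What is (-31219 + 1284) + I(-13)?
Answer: -29935 + I*sqrt(26) ≈ -29935.0 + 5.099*I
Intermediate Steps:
I(u) = sqrt(2)*sqrt(u) (I(u) = sqrt(2*u) = sqrt(2)*sqrt(u))
(-31219 + 1284) + I(-13) = (-31219 + 1284) + sqrt(2)*sqrt(-13) = -29935 + sqrt(2)*(I*sqrt(13)) = -29935 + I*sqrt(26)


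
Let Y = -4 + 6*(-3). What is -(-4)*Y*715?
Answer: -62920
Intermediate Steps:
Y = -22 (Y = -4 - 18 = -22)
-(-4)*Y*715 = -(-4)*(-22)*715 = -1*88*715 = -88*715 = -62920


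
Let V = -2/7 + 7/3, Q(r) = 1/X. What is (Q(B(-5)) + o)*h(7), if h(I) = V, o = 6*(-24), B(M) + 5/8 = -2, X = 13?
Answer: -80453/273 ≈ -294.70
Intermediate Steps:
B(M) = -21/8 (B(M) = -5/8 - 2 = -21/8)
Q(r) = 1/13
o = -144
V = 43/21 (V = -2*⅐ + 7*(⅓) = -2/7 + 7/3 = 43/21 ≈ 2.0476)
h(I) = 43/21
(Q(B(-5)) + o)*h(7) = (1/13 - 144)*(43/21) = -1871/13*43/21 = -80453/273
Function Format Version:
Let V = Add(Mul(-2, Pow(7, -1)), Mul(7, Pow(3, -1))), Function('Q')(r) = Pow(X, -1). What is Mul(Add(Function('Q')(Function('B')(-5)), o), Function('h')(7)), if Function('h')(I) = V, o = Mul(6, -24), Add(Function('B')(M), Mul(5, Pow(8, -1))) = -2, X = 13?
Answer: Rational(-80453, 273) ≈ -294.70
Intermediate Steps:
Function('B')(M) = Rational(-21, 8) (Function('B')(M) = Add(Rational(-5, 8), -2) = Rational(-21, 8))
Function('Q')(r) = Rational(1, 13) (Function('Q')(r) = Pow(13, -1) = Rational(1, 13))
o = -144
V = Rational(43, 21) (V = Add(Mul(-2, Rational(1, 7)), Mul(7, Rational(1, 3))) = Add(Rational(-2, 7), Rational(7, 3)) = Rational(43, 21) ≈ 2.0476)
Function('h')(I) = Rational(43, 21)
Mul(Add(Function('Q')(Function('B')(-5)), o), Function('h')(7)) = Mul(Add(Rational(1, 13), -144), Rational(43, 21)) = Mul(Rational(-1871, 13), Rational(43, 21)) = Rational(-80453, 273)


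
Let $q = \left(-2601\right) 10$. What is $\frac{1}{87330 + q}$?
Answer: $\frac{1}{61320} \approx 1.6308 \cdot 10^{-5}$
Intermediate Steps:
$q = -26010$
$\frac{1}{87330 + q} = \frac{1}{87330 - 26010} = \frac{1}{61320}$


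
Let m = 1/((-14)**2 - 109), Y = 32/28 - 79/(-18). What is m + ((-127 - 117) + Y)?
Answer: -871321/3654 ≈ -238.46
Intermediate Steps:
Y = 697/126 (Y = 32*(1/28) - 79*(-1/18) = 8/7 + 79/18 = 697/126 ≈ 5.5317)
m = 1/87 (m = 1/(196 - 109) = 1/87 ≈ 0.011494)
m + ((-127 - 117) + Y) = 1/87 + ((-127 - 117) + 697/126) = 1/87 + (-244 + 697/126) = 1/87 - 30047/126 = -871321/3654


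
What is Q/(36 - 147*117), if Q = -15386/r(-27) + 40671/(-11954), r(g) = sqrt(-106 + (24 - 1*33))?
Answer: 4519/22796278 - 15386*I*sqrt(115)/1973745 ≈ 0.00019823 - 0.083596*I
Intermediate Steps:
r(g) = I*sqrt(115) (r(g) = sqrt(-106 + (24 - 33)) = sqrt(-106 - 9) = sqrt(-115) = I*sqrt(115))
Q = -40671/11954 + 15386*I*sqrt(115)/115 (Q = -15386*(-I*sqrt(115)/115) + 40671/(-11954) = -(-15386)*I*sqrt(115)/115 + 40671*(-1/11954) = 15386*I*sqrt(115)/115 - 40671/11954 = -40671/11954 + 15386*I*sqrt(115)/115 ≈ -3.4023 + 1434.8*I)
Q/(36 - 147*117) = (-40671/11954 + 15386*I*sqrt(115)/115)/(36 - 147*117) = (-40671/11954 + 15386*I*sqrt(115)/115)/(36 - 17199) = (-40671/11954 + 15386*I*sqrt(115)/115)/(-17163) = (-40671/11954 + 15386*I*sqrt(115)/115)*(-1/17163) = 4519/22796278 - 15386*I*sqrt(115)/1973745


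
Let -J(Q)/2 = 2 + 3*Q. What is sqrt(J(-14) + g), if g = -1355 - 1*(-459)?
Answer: 4*I*sqrt(51) ≈ 28.566*I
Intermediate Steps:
g = -896 (g = -1355 + 459 = -896)
J(Q) = -4 - 6*Q (J(Q) = -2*(2 + 3*Q) = -4 - 6*Q)
sqrt(J(-14) + g) = sqrt((-4 - 6*(-14)) - 896) = sqrt((-4 + 84) - 896) = sqrt(80 - 896) = sqrt(-816) = 4*I*sqrt(51)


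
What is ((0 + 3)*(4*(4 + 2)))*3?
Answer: 216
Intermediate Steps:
((0 + 3)*(4*(4 + 2)))*3 = (3*(4*6))*3 = (3*24)*3 = 72*3 = 216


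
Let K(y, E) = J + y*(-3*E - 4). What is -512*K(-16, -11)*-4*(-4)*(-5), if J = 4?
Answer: -18841600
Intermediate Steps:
K(y, E) = 4 + y*(-4 - 3*E) (K(y, E) = 4 + y*(-3*E - 4) = 4 + y*(-4 - 3*E))
-512*K(-16, -11)*-4*(-4)*(-5) = -512*(4 - 4*(-16) - 3*(-11)*(-16))*-4*(-4)*(-5) = -512*(4 + 64 - 528)*16*(-5) = -(-235520)*(-80) = -512*36800 = -18841600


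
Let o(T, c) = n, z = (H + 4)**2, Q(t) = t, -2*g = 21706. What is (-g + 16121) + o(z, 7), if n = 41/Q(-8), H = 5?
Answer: 215751/8 ≈ 26969.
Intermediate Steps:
g = -10853 (g = -1/2*21706 = -10853)
n = -41/8 (n = 41/(-8) = 41*(-1/8) = -41/8 ≈ -5.1250)
z = 81 (z = (5 + 4)**2 = 9**2 = 81)
o(T, c) = -41/8
(-g + 16121) + o(z, 7) = (-1*(-10853) + 16121) - 41/8 = (10853 + 16121) - 41/8 = 26974 - 41/8 = 215751/8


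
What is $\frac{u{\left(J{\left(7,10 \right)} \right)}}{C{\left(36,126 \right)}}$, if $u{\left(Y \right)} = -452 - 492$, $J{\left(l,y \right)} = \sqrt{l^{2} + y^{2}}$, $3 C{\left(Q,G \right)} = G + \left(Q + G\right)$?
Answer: $- \frac{59}{6} \approx -9.8333$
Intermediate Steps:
$C{\left(Q,G \right)} = \frac{Q}{3} + \frac{2 G}{3}$ ($C{\left(Q,G \right)} = \frac{G + \left(Q + G\right)}{3} = \frac{G + \left(G + Q\right)}{3} = \frac{Q + 2 G}{3} = \frac{Q}{3} + \frac{2 G}{3}$)
$u{\left(Y \right)} = -944$ ($u{\left(Y \right)} = -452 - 492 = -944$)
$\frac{u{\left(J{\left(7,10 \right)} \right)}}{C{\left(36,126 \right)}} = - \frac{944}{\frac{1}{3} \cdot 36 + \frac{2}{3} \cdot 126} = - \frac{944}{12 + 84} = - \frac{944}{96} = \left(-944\right) \frac{1}{96} = - \frac{59}{6}$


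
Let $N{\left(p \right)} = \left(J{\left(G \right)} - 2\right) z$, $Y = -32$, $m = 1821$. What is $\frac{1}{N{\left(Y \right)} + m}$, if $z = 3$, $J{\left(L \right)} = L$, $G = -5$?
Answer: $\frac{1}{1800} \approx 0.00055556$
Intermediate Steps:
$N{\left(p \right)} = -21$ ($N{\left(p \right)} = \left(-5 - 2\right) 3 = \left(-7\right) 3 = -21$)
$\frac{1}{N{\left(Y \right)} + m} = \frac{1}{-21 + 1821} = \frac{1}{1800}$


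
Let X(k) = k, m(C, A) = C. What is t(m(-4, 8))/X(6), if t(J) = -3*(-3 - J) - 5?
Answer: -4/3 ≈ -1.3333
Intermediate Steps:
t(J) = 4 + 3*J (t(J) = (9 + 3*J) - 5 = 4 + 3*J)
t(m(-4, 8))/X(6) = (4 + 3*(-4))/6 = (4 - 12)*(⅙) = -8*⅙ = -4/3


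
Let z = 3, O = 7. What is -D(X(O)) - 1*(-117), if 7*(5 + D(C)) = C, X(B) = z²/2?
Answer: 1699/14 ≈ 121.36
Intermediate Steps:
X(B) = 9/2 (X(B) = 3²/2 = 9*(½) = 9/2)
D(C) = -5 + C/7
-D(X(O)) - 1*(-117) = -(-5 + (⅐)*(9/2)) - 1*(-117) = -(-5 + 9/14) + 117 = -1*(-61/14) + 117 = 61/14 + 117 = 1699/14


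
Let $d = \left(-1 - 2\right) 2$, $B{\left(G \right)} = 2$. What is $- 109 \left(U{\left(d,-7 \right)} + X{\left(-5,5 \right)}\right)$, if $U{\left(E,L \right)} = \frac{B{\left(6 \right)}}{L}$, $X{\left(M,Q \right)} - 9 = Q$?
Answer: $- \frac{10464}{7} \approx -1494.9$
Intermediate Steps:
$X{\left(M,Q \right)} = 9 + Q$
$d = -6$ ($d = \left(-3\right) 2 = -6$)
$U{\left(E,L \right)} = \frac{2}{L}$
$- 109 \left(U{\left(d,-7 \right)} + X{\left(-5,5 \right)}\right) = - 109 \left(\frac{2}{-7} + \left(9 + 5\right)\right) = - 109 \left(2 \left(- \frac{1}{7}\right) + 14\right) = - 109 \left(- \frac{2}{7} + 14\right) = \left(-109\right) \frac{96}{7} = - \frac{10464}{7}$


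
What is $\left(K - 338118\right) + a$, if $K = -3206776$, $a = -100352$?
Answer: $-3645246$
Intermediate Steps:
$\left(K - 338118\right) + a = \left(-3206776 - 338118\right) - 100352 = -3544894 - 100352 = -3645246$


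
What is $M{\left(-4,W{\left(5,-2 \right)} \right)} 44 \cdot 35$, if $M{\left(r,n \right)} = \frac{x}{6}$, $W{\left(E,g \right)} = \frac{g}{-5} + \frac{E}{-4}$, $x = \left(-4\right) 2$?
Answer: $- \frac{6160}{3} \approx -2053.3$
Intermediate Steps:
$x = -8$
$W{\left(E,g \right)} = - \frac{E}{4} - \frac{g}{5}$ ($W{\left(E,g \right)} = g \left(- \frac{1}{5}\right) + E \left(- \frac{1}{4}\right) = - \frac{g}{5} - \frac{E}{4} = - \frac{E}{4} - \frac{g}{5}$)
$M{\left(r,n \right)} = - \frac{4}{3}$ ($M{\left(r,n \right)} = - \frac{8}{6} = \left(-8\right) \frac{1}{6} = - \frac{4}{3}$)
$M{\left(-4,W{\left(5,-2 \right)} \right)} 44 \cdot 35 = \left(- \frac{4}{3}\right) 44 \cdot 35 = \left(- \frac{176}{3}\right) 35 = - \frac{6160}{3}$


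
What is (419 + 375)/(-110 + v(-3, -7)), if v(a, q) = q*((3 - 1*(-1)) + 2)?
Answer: -397/76 ≈ -5.2237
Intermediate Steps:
v(a, q) = 6*q (v(a, q) = q*((3 + 1) + 2) = q*(4 + 2) = q*6 = 6*q)
(419 + 375)/(-110 + v(-3, -7)) = (419 + 375)/(-110 + 6*(-7)) = 794/(-110 - 42) = 794/(-152) = 794*(-1/152) = -397/76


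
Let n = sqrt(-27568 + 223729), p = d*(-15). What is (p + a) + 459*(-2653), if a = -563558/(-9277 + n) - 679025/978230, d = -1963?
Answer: -4990368378170174825/4199862640732 + 281779*sqrt(196161)/42933284 ≈ -1.1882e+6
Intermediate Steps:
p = 29445 (p = -1963*(-15) = 29445)
n = sqrt(196161) ≈ 442.90
a = -135805/195646 - 563558/(-9277 + sqrt(196161)) (a = -563558/(-9277 + sqrt(196161)) - 679025/978230 = -563558/(-9277 + sqrt(196161)) - 679025*1/978230 = -563558/(-9277 + sqrt(196161)) - 135805/195646 = -135805/195646 - 563558/(-9277 + sqrt(196161)) ≈ 63.099)
(p + a) + 459*(-2653) = (29445 + (252800284127599/4199862640732 + 281779*sqrt(196161)/42933284)) + 459*(-2653) = (123917755740481339/4199862640732 + 281779*sqrt(196161)/42933284) - 1217727 = -4990368378170174825/4199862640732 + 281779*sqrt(196161)/42933284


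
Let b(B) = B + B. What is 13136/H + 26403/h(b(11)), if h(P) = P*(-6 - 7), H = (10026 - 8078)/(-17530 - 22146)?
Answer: -2867500745/10714 ≈ -2.6764e+5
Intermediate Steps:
b(B) = 2*B
H = -487/9919 (H = 1948/(-39676) = 1948*(-1/39676) = -487/9919 ≈ -0.049098)
h(P) = -13*P (h(P) = P*(-13) = -13*P)
13136/H + 26403/h(b(11)) = 13136/(-487/9919) + 26403/((-26*11)) = 13136*(-9919/487) + 26403/((-13*22)) = -130295984/487 + 26403/(-286) = -130295984/487 + 26403*(-1/286) = -130295984/487 - 2031/22 = -2867500745/10714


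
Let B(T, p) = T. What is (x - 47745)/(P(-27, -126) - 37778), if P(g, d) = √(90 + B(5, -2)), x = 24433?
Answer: 880680736/1427177189 + 23312*√95/1427177189 ≈ 0.61724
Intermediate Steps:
P(g, d) = √95 (P(g, d) = √(90 + 5) = √95)
(x - 47745)/(P(-27, -126) - 37778) = (24433 - 47745)/(√95 - 37778) = -23312/(-37778 + √95)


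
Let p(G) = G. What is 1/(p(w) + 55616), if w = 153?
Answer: 1/55769 ≈ 1.7931e-5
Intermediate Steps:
1/(p(w) + 55616) = 1/(153 + 55616) = 1/55769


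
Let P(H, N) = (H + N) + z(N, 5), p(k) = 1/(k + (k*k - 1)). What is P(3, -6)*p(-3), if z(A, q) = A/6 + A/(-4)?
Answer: -½ ≈ -0.50000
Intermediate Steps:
p(k) = 1/(-1 + k + k²) (p(k) = 1/(k + (k² - 1)) = 1/(k + (-1 + k²)) = 1/(-1 + k + k²))
z(A, q) = -A/12 (z(A, q) = A*(⅙) + A*(-¼) = A/6 - A/4 = -A/12)
P(H, N) = H + 11*N/12 (P(H, N) = (H + N) - N/12 = H + 11*N/12)
P(3, -6)*p(-3) = (3 + (11/12)*(-6))/(-1 - 3 + (-3)²) = (3 - 11/2)/(-1 - 3 + 9) = -5/2/5 = -5/2*⅕ = -½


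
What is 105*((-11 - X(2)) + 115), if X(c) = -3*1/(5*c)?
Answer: 21903/2 ≈ 10952.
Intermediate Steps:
X(c) = -3/(5*c)
105*((-11 - X(2)) + 115) = 105*((-11 - (-3)/(5*2)) + 115) = 105*((-11 - 1*(-3/10)) + 115) = 105*((-11 + 3/10) + 115) = 105*(-107/10 + 115) = 105*(1043/10) = 21903/2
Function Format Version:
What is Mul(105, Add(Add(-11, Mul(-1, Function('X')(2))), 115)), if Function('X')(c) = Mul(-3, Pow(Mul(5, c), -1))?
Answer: Rational(21903, 2) ≈ 10952.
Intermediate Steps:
Function('X')(c) = Mul(Rational(-3, 5), Pow(c, -1)) (Function('X')(c) = Mul(-3, Mul(Rational(1, 5), Pow(c, -1))) = Mul(Rational(-3, 5), Pow(c, -1)))
Mul(105, Add(Add(-11, Mul(-1, Function('X')(2))), 115)) = Mul(105, Add(Add(-11, Mul(-1, Mul(Rational(-3, 5), Pow(2, -1)))), 115)) = Mul(105, Add(Add(-11, Mul(-1, Mul(Rational(-3, 5), Rational(1, 2)))), 115)) = Mul(105, Add(Add(-11, Mul(-1, Rational(-3, 10))), 115)) = Mul(105, Add(Add(-11, Rational(3, 10)), 115)) = Mul(105, Add(Rational(-107, 10), 115)) = Mul(105, Rational(1043, 10)) = Rational(21903, 2)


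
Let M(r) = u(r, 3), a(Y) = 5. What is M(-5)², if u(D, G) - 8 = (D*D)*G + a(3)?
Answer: 7744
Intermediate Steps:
u(D, G) = 13 + G*D² (u(D, G) = 8 + ((D*D)*G + 5) = 8 + (D²*G + 5) = 8 + (G*D² + 5) = 8 + (5 + G*D²) = 13 + G*D²)
M(r) = 13 + 3*r²
M(-5)² = (13 + 3*(-5)²)² = (13 + 3*25)² = (13 + 75)² = 88² = 7744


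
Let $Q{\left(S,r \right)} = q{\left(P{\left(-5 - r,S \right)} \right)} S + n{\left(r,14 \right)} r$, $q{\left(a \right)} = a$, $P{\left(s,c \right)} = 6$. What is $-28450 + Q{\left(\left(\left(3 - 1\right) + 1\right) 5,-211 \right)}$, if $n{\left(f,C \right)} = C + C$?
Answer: $-34268$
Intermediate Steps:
$n{\left(f,C \right)} = 2 C$
$Q{\left(S,r \right)} = 6 S + 28 r$ ($Q{\left(S,r \right)} = 6 S + 2 \cdot 14 r = 6 S + 28 r$)
$-28450 + Q{\left(\left(\left(3 - 1\right) + 1\right) 5,-211 \right)} = -28450 + \left(6 \left(\left(3 - 1\right) + 1\right) 5 + 28 \left(-211\right)\right) = -28450 - \left(5908 - 6 \left(2 + 1\right) 5\right) = -28450 - \left(5908 - 6 \cdot 3 \cdot 5\right) = -28450 + \left(6 \cdot 15 - 5908\right) = -28450 + \left(90 - 5908\right) = -28450 - 5818 = -34268$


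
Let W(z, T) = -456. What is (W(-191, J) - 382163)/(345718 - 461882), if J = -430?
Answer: 382619/116164 ≈ 3.2938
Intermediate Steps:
(W(-191, J) - 382163)/(345718 - 461882) = (-456 - 382163)/(345718 - 461882) = -382619/(-116164) = -382619*(-1/116164) = 382619/116164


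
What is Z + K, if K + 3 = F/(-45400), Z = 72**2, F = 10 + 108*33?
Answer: 117606913/22700 ≈ 5180.9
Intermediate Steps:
F = 3574 (F = 10 + 3564 = 3574)
Z = 5184
K = -69887/22700 (K = -3 + 3574/(-45400) = -3 + 3574*(-1/45400) = -3 - 1787/22700 = -69887/22700 ≈ -3.0787)
Z + K = 5184 - 69887/22700 = 117606913/22700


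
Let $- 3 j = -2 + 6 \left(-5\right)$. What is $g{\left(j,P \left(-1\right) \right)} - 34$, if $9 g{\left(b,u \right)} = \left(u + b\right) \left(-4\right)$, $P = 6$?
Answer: $- \frac{974}{27} \approx -36.074$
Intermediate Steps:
$j = \frac{32}{3}$ ($j = - \frac{-2 + 6 \left(-5\right)}{3} = - \frac{-2 - 30}{3} = \left(- \frac{1}{3}\right) \left(-32\right) = \frac{32}{3} \approx 10.667$)
$g{\left(b,u \right)} = - \frac{4 b}{9} - \frac{4 u}{9}$ ($g{\left(b,u \right)} = \frac{\left(u + b\right) \left(-4\right)}{9} = \frac{\left(b + u\right) \left(-4\right)}{9} = \frac{- 4 b - 4 u}{9} = - \frac{4 b}{9} - \frac{4 u}{9}$)
$g{\left(j,P \left(-1\right) \right)} - 34 = \left(\left(- \frac{4}{9}\right) \frac{32}{3} - \frac{4 \cdot 6 \left(-1\right)}{9}\right) - 34 = \left(- \frac{128}{27} - - \frac{8}{3}\right) - 34 = \left(- \frac{128}{27} + \frac{8}{3}\right) - 34 = - \frac{56}{27} - 34 = - \frac{974}{27}$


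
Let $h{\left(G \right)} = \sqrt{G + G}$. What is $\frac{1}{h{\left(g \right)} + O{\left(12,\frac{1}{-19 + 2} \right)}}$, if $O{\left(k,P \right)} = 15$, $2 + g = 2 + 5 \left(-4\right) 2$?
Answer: $\frac{3}{61} - \frac{4 i \sqrt{5}}{305} \approx 0.04918 - 0.029325 i$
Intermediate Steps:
$g = -40$ ($g = -2 + \left(2 + 5 \left(-4\right) 2\right) = -2 + \left(2 - 40\right) = -2 - 38 = -40$)
$h{\left(G \right)} = \sqrt{2} \sqrt{G}$ ($h{\left(G \right)} = \sqrt{2 G} = \sqrt{2} \sqrt{G}$)
$\frac{1}{h{\left(g \right)} + O{\left(12,\frac{1}{-19 + 2} \right)}} = \frac{1}{\sqrt{2} \sqrt{-40} + 15} = \frac{1}{\sqrt{2} \cdot 2 i \sqrt{10} + 15} = \frac{1}{4 i \sqrt{5} + 15} = \frac{1}{15 + 4 i \sqrt{5}}$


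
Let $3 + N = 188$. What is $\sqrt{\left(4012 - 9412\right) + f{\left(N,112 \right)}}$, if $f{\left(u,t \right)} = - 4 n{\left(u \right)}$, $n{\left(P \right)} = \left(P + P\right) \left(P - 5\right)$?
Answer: $30 i \sqrt{302} \approx 521.34 i$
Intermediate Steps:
$N = 185$ ($N = -3 + 188 = 185$)
$n{\left(P \right)} = 2 P \left(-5 + P\right)$
$f{\left(u,t \right)} = - 8 u \left(-5 + u\right)$ ($f{\left(u,t \right)} = - 4 \cdot 2 u \left(-5 + u\right) = - 8 u \left(-5 + u\right)$)
$\sqrt{\left(4012 - 9412\right) + f{\left(N,112 \right)}} = \sqrt{\left(4012 - 9412\right) + 8 \cdot 185 \left(5 - 185\right)} = \sqrt{-5400 + 8 \cdot 185 \left(-180\right)} = \sqrt{-5400 - 266400} = \sqrt{-271800} = 30 i \sqrt{302}$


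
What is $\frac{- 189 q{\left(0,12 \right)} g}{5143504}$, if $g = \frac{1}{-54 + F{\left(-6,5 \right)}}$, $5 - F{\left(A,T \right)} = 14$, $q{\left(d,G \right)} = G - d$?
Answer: $\frac{9}{1285876} \approx 6.9991 \cdot 10^{-6}$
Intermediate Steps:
$F{\left(A,T \right)} = -9$ ($F{\left(A,T \right)} = 5 - 14 = -9$)
$g = - \frac{1}{63}$ ($g = \frac{1}{-54 - 9} = \frac{1}{-63} = - \frac{1}{63} \approx -0.015873$)
$\frac{- 189 q{\left(0,12 \right)} g}{5143504} = \frac{- 189 \left(12 - 0\right) \left(- \frac{1}{63}\right)}{5143504} = - 189 \left(12 + 0\right) \left(- \frac{1}{63}\right) \frac{1}{5143504} = \left(-189\right) 12 \left(- \frac{1}{63}\right) \frac{1}{5143504} = \left(-2268\right) \left(- \frac{1}{63}\right) \frac{1}{5143504} = 36 \cdot \frac{1}{5143504} = \frac{9}{1285876}$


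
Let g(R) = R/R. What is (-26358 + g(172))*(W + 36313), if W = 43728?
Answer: -2109640637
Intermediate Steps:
g(R) = 1
(-26358 + g(172))*(W + 36313) = (-26358 + 1)*(43728 + 36313) = -26357*80041 = -2109640637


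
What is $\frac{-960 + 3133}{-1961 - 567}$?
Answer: $- \frac{2173}{2528} \approx -0.85957$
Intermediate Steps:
$\frac{-960 + 3133}{-1961 - 567} = \frac{2173}{-2528} = 2173 \left(- \frac{1}{2528}\right) = - \frac{2173}{2528}$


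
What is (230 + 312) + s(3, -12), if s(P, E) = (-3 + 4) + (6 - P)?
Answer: 546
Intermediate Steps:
s(P, E) = 7 - P (s(P, E) = 1 + (6 - P) = 7 - P)
(230 + 312) + s(3, -12) = (230 + 312) + (7 - 1*3) = 542 + (7 - 3) = 542 + 4 = 546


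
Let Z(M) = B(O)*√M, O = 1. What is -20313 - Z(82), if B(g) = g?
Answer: -20313 - √82 ≈ -20322.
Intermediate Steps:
Z(M) = √M (Z(M) = 1*√M = √M)
-20313 - Z(82) = -20313 - √82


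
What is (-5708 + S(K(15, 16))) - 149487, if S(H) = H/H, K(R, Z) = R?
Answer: -155194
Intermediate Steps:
S(H) = 1
(-5708 + S(K(15, 16))) - 149487 = (-5708 + 1) - 149487 = -5707 - 149487 = -155194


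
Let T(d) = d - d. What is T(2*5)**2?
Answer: 0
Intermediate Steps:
T(d) = 0
T(2*5)**2 = 0**2 = 0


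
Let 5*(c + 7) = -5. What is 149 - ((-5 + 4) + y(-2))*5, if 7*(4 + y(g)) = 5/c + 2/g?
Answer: 9809/56 ≈ 175.16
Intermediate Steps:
c = -8 (c = -7 + (⅕)*(-5) = -7 - 1 = -8)
y(g) = -229/56 + 2/(7*g) (y(g) = -4 + (5/(-8) + 2/g)/7 = -4 + (5*(-⅛) + 2/g)/7 = -4 + (-5/8 + 2/g)/7 = -4 + (-5/56 + 2/(7*g)) = -229/56 + 2/(7*g))
149 - ((-5 + 4) + y(-2))*5 = 149 - ((-5 + 4) + (1/56)*(16 - 229*(-2))/(-2))*5 = 149 - (-1 + (1/56)*(-½)*(16 + 458))*5 = 149 - (-1 + (1/56)*(-½)*474)*5 = 149 - (-1 - 237/56)*5 = 149 - (-293)*5/56 = 149 - 1*(-1465/56) = 149 + 1465/56 = 9809/56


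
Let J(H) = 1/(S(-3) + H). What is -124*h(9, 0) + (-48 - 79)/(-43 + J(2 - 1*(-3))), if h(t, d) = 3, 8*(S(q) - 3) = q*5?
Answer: -774605/2099 ≈ -369.04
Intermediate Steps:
S(q) = 3 + 5*q/8 (S(q) = 3 + (q*5)/8 = 3 + (5*q)/8 = 3 + 5*q/8)
J(H) = 1/(9/8 + H) (J(H) = 1/((3 + (5/8)*(-3)) + H) = 1/((3 - 15/8) + H) = 1/(9/8 + H))
-124*h(9, 0) + (-48 - 79)/(-43 + J(2 - 1*(-3))) = -124*3 + (-48 - 79)/(-43 + 8/(9 + 8*(2 - 1*(-3)))) = -372 - 127/(-43 + 8/(9 + 8*(2 + 3))) = -372 - 127/(-43 + 8/(9 + 8*5)) = -372 - 127/(-43 + 8/(9 + 40)) = -372 - 127/(-43 + 8/49) = -372 - 127/(-2099/49) = -372 - 127*(-49/2099) = -372 + 6223/2099 = -774605/2099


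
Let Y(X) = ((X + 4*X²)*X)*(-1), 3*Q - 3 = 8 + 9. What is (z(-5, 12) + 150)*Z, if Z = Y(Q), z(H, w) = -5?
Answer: -4814000/27 ≈ -1.7830e+5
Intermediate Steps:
Q = 20/3 (Q = 1 + (8 + 9)/3 = 1 + (⅓)*17 = 1 + 17/3 = 20/3 ≈ 6.6667)
Y(X) = -X*(X + 4*X²) (Y(X) = (X*(X + 4*X²))*(-1) = -X*(X + 4*X²))
Z = -33200/27 (Z = (20/3)²*(-1 - 4*20/3) = 400*(-1 - 80/3)/9 = (400/9)*(-83/3) = -33200/27 ≈ -1229.6)
(z(-5, 12) + 150)*Z = (-5 + 150)*(-33200/27) = 145*(-33200/27) = -4814000/27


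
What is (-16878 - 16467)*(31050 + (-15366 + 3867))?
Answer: -651928095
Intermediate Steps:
(-16878 - 16467)*(31050 + (-15366 + 3867)) = -33345*(31050 - 11499) = -33345*19551 = -651928095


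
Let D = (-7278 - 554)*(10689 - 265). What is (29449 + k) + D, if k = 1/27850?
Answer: -2272875234149/27850 ≈ -8.1611e+7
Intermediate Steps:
k = 1/27850 ≈ 3.5907e-5
D = -81640768 (D = -7832*10424 = -81640768)
(29449 + k) + D = (29449 + 1/27850) - 81640768 = 820154651/27850 - 81640768 = -2272875234149/27850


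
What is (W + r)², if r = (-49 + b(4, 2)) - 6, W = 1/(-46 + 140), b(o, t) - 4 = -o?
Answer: 26718561/8836 ≈ 3023.8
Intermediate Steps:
b(o, t) = 4 - o
W = 1/94 ≈ 0.010638
r = -55 (r = (-49 + (4 - 1*4)) - 6 = (-49 + (4 - 4)) - 6 = (-49 + 0) - 6 = -49 - 6 = -55)
(W + r)² = (1/94 - 55)² = (-5169/94)² = 26718561/8836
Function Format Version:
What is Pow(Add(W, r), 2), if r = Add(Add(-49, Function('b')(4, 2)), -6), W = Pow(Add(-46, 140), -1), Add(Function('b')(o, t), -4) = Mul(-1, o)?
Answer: Rational(26718561, 8836) ≈ 3023.8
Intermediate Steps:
Function('b')(o, t) = Add(4, Mul(-1, o))
W = Rational(1, 94) (W = Pow(94, -1) = Rational(1, 94) ≈ 0.010638)
r = -55 (r = Add(Add(-49, Add(4, Mul(-1, 4))), -6) = Add(Add(-49, Add(4, -4)), -6) = Add(Add(-49, 0), -6) = Add(-49, -6) = -55)
Pow(Add(W, r), 2) = Pow(Add(Rational(1, 94), -55), 2) = Pow(Rational(-5169, 94), 2) = Rational(26718561, 8836)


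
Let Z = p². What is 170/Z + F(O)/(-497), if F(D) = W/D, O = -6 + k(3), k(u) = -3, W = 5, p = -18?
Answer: 42335/80514 ≈ 0.52581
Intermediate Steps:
O = -9 (O = -6 - 3 = -9)
F(D) = 5/D
Z = 324 (Z = (-18)² = 324)
170/Z + F(O)/(-497) = 170/324 + (5/(-9))/(-497) = 170*(1/324) + (5*(-⅑))*(-1/497) = 85/162 - 5/9*(-1/497) = 85/162 + 5/4473 = 42335/80514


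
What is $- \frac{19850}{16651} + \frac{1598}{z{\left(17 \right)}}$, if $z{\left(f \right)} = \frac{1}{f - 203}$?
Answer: $- \frac{4949163278}{16651} \approx -2.9723 \cdot 10^{5}$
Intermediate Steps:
$z{\left(f \right)} = \frac{1}{-203 + f}$
$- \frac{19850}{16651} + \frac{1598}{z{\left(17 \right)}} = - \frac{19850}{16651} + \frac{1598}{\frac{1}{-203 + 17}} = \left(-19850\right) \frac{1}{16651} + \frac{1598}{\frac{1}{-186}} = - \frac{19850}{16651} + \frac{1598}{- \frac{1}{186}} = - \frac{19850}{16651} + 1598 \left(-186\right) = - \frac{19850}{16651} - 297228 = - \frac{4949163278}{16651}$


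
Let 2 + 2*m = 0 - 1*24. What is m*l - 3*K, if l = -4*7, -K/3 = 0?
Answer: 364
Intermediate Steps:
m = -13 (m = -1 + (0 - 1*24)/2 = -1 + (0 - 24)/2 = -1 + (1/2)*(-24) = -1 - 12 = -13)
K = 0 (K = -3*0 = 0)
l = -28
m*l - 3*K = -13*(-28) - 3*0 = 364 + 0 = 364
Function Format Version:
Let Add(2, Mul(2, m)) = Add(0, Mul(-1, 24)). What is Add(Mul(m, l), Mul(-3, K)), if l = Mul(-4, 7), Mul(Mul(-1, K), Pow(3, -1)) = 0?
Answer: 364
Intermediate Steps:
m = -13 (m = Add(-1, Mul(Rational(1, 2), Add(0, Mul(-1, 24)))) = Add(-1, Mul(Rational(1, 2), Add(0, -24))) = Add(-1, Mul(Rational(1, 2), -24)) = Add(-1, -12) = -13)
K = 0 (K = Mul(-3, 0) = 0)
l = -28
Add(Mul(m, l), Mul(-3, K)) = Add(Mul(-13, -28), Mul(-3, 0)) = Add(364, 0) = 364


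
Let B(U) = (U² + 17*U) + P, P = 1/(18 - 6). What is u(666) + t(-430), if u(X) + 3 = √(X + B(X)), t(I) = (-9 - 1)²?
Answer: 97 + √16399587/6 ≈ 771.94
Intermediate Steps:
P = 1/12 ≈ 0.083333
t(I) = 100 (t(I) = (-10)² = 100)
B(U) = 1/12 + U² + 17*U (B(U) = (U² + 17*U) + 1/12 = 1/12 + U² + 17*U)
u(X) = -3 + √(1/12 + X² + 18*X) (u(X) = -3 + √(X + (1/12 + X² + 17*X)) = -3 + √(1/12 + X² + 18*X))
u(666) + t(-430) = (-3 + √(3 + 36*666² + 648*666)/6) + 100 = (-3 + √(3 + 36*443556 + 431568)/6) + 100 = (-3 + √(3 + 15968016 + 431568)/6) + 100 = (-3 + √16399587/6) + 100 = 97 + √16399587/6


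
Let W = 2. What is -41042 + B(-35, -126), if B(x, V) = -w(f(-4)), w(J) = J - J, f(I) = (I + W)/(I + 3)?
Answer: -41042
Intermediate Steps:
f(I) = (2 + I)/(3 + I) (f(I) = (I + 2)/(I + 3) = (2 + I)/(3 + I))
w(J) = 0
B(x, V) = 0 (B(x, V) = -1*0 = 0)
-41042 + B(-35, -126) = -41042 + 0 = -41042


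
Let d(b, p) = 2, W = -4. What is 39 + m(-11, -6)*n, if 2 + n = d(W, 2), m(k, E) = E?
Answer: 39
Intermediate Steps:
n = 0 (n = -2 + 2 = 0)
39 + m(-11, -6)*n = 39 - 6*0 = 39 + 0 = 39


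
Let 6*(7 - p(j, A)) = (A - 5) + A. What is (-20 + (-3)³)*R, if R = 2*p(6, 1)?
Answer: -705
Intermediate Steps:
p(j, A) = 47/6 - A/3 (p(j, A) = 7 - ((A - 5) + A)/6 = 7 - ((-5 + A) + A)/6 = 7 - (-5 + 2*A)/6 = 7 + (⅚ - A/3) = 47/6 - A/3)
R = 15 (R = 2*(47/6 - ⅓*1) = 2*(47/6 - ⅓) = 2*(15/2) = 15)
(-20 + (-3)³)*R = (-20 + (-3)³)*15 = (-20 - 27)*15 = -47*15 = -705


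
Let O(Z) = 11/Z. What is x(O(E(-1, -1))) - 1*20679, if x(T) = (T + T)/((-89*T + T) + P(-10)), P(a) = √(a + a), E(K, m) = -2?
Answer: (-41358*√5 + 10008647*I)/(2*(√5 - 242*I)) ≈ -20679.0 + 0.00021005*I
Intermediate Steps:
P(a) = √2*√a (P(a) = √(2*a) = √2*√a)
x(T) = 2*T/(-88*T + 2*I*√5) (x(T) = (T + T)/((-89*T + T) + √2*√(-10)) = (2*T)/(-88*T + √2*(I*√10)) = (2*T)/(-88*T + 2*I*√5) = 2*T/(-88*T + 2*I*√5))
x(O(E(-1, -1))) - 1*20679 = -11/(-2)/(44*(11/(-2)) - I*√5) - 1*20679 = -11*(-½)/(44*(11*(-½)) - I*√5) - 20679 = -1*(-11/2)/(44*(-11/2) - I*√5) - 20679 = -1*(-11/2)/(-242 - I*√5) - 20679 = 11/(2*(-242 - I*√5)) - 20679 = -20679 + 11/(2*(-242 - I*√5))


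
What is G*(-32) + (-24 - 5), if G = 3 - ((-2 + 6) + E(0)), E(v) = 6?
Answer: 195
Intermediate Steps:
G = -7 (G = 3 - ((-2 + 6) + 6) = 3 - (4 + 6) = 3 - 1*10 = 3 - 10 = -7)
G*(-32) + (-24 - 5) = -7*(-32) + (-24 - 5) = 224 - 29 = 195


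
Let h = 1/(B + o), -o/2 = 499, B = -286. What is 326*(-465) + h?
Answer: -194641561/1284 ≈ -1.5159e+5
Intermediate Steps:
o = -998 (o = -2*499 = -998)
h = -1/1284 (h = 1/(-286 - 998) = 1/(-1284) = -1/1284 ≈ -0.00077882)
326*(-465) + h = 326*(-465) - 1/1284 = -151590 - 1/1284 = -194641561/1284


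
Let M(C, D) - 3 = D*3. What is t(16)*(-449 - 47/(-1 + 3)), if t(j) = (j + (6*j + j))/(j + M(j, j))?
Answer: -60480/67 ≈ -902.69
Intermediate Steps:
M(C, D) = 3 + 3*D (M(C, D) = 3 + D*3 = 3 + 3*D)
t(j) = 8*j/(3 + 4*j) (t(j) = (j + (6*j + j))/(j + (3 + 3*j)) = (j + 7*j)/(3 + 4*j) = (8*j)/(3 + 4*j) = 8*j/(3 + 4*j))
t(16)*(-449 - 47/(-1 + 3)) = (8*16/(3 + 4*16))*(-449 - 47/(-1 + 3)) = (8*16/(3 + 64))*(-449 - 47/2) = (8*16/67)*(-449 + (½)*(-47)) = (8*16*(1/67))*(-449 - 47/2) = (128/67)*(-945/2) = -60480/67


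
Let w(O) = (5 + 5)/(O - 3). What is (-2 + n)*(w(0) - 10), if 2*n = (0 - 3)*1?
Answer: 140/3 ≈ 46.667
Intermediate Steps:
w(O) = 10/(-3 + O)
n = -3/2 (n = ((0 - 3)*1)/2 = (-3*1)/2 = (½)*(-3) = -3/2 ≈ -1.5000)
(-2 + n)*(w(0) - 10) = (-2 - 3/2)*(10/(-3 + 0) - 10) = -7*(10/(-3) - 10)/2 = -7*(10*(-⅓) - 10)/2 = -7*(-10/3 - 10)/2 = -7/2*(-40/3) = 140/3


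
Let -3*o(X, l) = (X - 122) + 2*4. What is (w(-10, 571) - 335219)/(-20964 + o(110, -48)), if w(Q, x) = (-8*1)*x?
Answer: 145623/8984 ≈ 16.209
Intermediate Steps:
w(Q, x) = -8*x
o(X, l) = 38 - X/3 (o(X, l) = -((X - 122) + 2*4)/3 = -((-122 + X) + 8)/3 = -(-114 + X)/3 = 38 - X/3)
(w(-10, 571) - 335219)/(-20964 + o(110, -48)) = (-8*571 - 335219)/(-20964 + (38 - 1/3*110)) = (-4568 - 335219)/(-20964 + (38 - 110/3)) = -339787/(-20964 + 4/3) = -339787/(-62888/3) = -339787*(-3/62888) = 145623/8984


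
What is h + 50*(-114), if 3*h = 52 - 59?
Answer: -17107/3 ≈ -5702.3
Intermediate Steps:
h = -7/3 (h = (52 - 59)/3 = (1/3)*(-7) = -7/3 ≈ -2.3333)
h + 50*(-114) = -7/3 + 50*(-114) = -7/3 - 5700 = -17107/3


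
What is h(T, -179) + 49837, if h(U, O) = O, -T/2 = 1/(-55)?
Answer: 49658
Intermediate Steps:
T = 2/55 (T = -2/(-55) = -2*(-1/55) = 2/55 ≈ 0.036364)
h(T, -179) + 49837 = -179 + 49837 = 49658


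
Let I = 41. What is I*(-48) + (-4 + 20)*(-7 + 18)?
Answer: -1792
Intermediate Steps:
I*(-48) + (-4 + 20)*(-7 + 18) = 41*(-48) + (-4 + 20)*(-7 + 18) = -1968 + 16*11 = -1968 + 176 = -1792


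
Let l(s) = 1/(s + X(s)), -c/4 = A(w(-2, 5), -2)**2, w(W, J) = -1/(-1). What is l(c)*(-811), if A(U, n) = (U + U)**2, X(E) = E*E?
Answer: -811/4032 ≈ -0.20114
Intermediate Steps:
X(E) = E**2
w(W, J) = 1 (w(W, J) = -1*(-1) = 1)
A(U, n) = 4*U**2 (A(U, n) = (2*U)**2 = 4*U**2)
c = -64 (c = -4*(4*1**2)**2 = -4*(4*1)**2 = -4*4**2 = -4*16 = -64)
l(s) = 1/(s + s**2)
l(c)*(-811) = (1/((-64)*(1 - 64)))*(-811) = -1/64/(-63)*(-811) = -1/64*(-1/63)*(-811) = (1/4032)*(-811) = -811/4032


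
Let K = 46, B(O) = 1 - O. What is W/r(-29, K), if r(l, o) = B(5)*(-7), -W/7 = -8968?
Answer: 2242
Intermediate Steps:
W = 62776 (W = -7*(-8968) = 62776)
r(l, o) = 28 (r(l, o) = (1 - 1*5)*(-7) = (1 - 5)*(-7) = -4*(-7) = 28)
W/r(-29, K) = 62776/28 = 62776*(1/28) = 2242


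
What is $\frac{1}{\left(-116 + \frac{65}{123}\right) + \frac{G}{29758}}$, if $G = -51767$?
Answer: $- \frac{3660234}{429020215} \approx -0.0085316$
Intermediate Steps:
$\frac{1}{\left(-116 + \frac{65}{123}\right) + \frac{G}{29758}} = \frac{1}{\left(-116 + \frac{65}{123}\right) - \frac{51767}{29758}} = \frac{1}{- \frac{14203}{123} - \frac{51767}{29758}} = \frac{1}{- \frac{429020215}{3660234}} = - \frac{3660234}{429020215}$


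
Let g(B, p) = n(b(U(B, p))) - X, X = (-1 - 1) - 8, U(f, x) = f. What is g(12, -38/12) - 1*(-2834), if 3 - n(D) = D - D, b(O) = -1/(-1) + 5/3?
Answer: 2847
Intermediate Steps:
b(O) = 8/3 (b(O) = -1*(-1) + 5*(⅓) = 1 + 5/3 = 8/3)
n(D) = 3 (n(D) = 3 - (D - D) = 3 - 1*0 = 3 + 0 = 3)
X = -10 (X = -2 - 8 = -10)
g(B, p) = 13 (g(B, p) = 3 - 1*(-10) = 3 + 10 = 13)
g(12, -38/12) - 1*(-2834) = 13 - 1*(-2834) = 13 + 2834 = 2847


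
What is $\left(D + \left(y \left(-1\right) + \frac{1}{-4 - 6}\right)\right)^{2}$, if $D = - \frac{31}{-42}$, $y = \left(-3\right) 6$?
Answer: $\frac{3829849}{11025} \approx 347.38$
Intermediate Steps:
$y = -18$
$D = \frac{31}{42}$ ($D = \left(-31\right) \left(- \frac{1}{42}\right) = \frac{31}{42} \approx 0.7381$)
$\left(D + \left(y \left(-1\right) + \frac{1}{-4 - 6}\right)\right)^{2} = \left(\frac{31}{42} + \left(\left(-18\right) \left(-1\right) + \frac{1}{-4 - 6}\right)\right)^{2} = \left(\frac{31}{42} + \left(18 + \frac{1}{-4 - 6}\right)\right)^{2} = \left(\frac{31}{42} + \left(18 + \frac{1}{-10}\right)\right)^{2} = \left(\frac{31}{42} + \left(18 - \frac{1}{10}\right)\right)^{2} = \left(\frac{31}{42} + \frac{179}{10}\right)^{2} = \left(\frac{1957}{105}\right)^{2} = \frac{3829849}{11025}$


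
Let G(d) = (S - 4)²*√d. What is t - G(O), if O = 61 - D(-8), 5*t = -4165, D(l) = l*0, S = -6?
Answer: -833 - 100*√61 ≈ -1614.0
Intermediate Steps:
D(l) = 0
t = -833 (t = (⅕)*(-4165) = -833)
O = 61 (O = 61 - 1*0 = 61 + 0 = 61)
G(d) = 100*√d (G(d) = (-6 - 4)²*√d = (-10)²*√d = 100*√d)
t - G(O) = -833 - 100*√61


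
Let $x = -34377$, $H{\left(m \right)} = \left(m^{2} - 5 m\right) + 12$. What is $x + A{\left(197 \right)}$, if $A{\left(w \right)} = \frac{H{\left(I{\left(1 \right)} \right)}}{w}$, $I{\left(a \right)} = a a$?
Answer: $- \frac{6772261}{197} \approx -34377.0$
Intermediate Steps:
$I{\left(a \right)} = a^{2}$
$H{\left(m \right)} = 12 + m^{2} - 5 m$
$A{\left(w \right)} = \frac{8}{w}$ ($A{\left(w \right)} = \frac{12 + \left(1^{2}\right)^{2} - 5 \cdot 1^{2}}{w} = \frac{12 + 1^{2} - 5}{w} = \frac{12 + 1 - 5}{w} = \frac{8}{w}$)
$x + A{\left(197 \right)} = -34377 + \frac{8}{197} = - \frac{6772261}{197}$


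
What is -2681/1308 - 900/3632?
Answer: -341081/148458 ≈ -2.2975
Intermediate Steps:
-2681/1308 - 900/3632 = -2681*1/1308 - 900*1/3632 = -2681/1308 - 225/908 = -341081/148458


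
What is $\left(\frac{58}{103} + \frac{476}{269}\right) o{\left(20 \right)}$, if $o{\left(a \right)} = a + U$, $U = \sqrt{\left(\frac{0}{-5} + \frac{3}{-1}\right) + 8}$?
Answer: $\frac{1292600}{27707} + \frac{64630 \sqrt{5}}{27707} \approx 51.868$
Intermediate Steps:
$U = \sqrt{5}$ ($U = \sqrt{\left(0 \left(- \frac{1}{5}\right) + 3 \left(-1\right)\right) + 8} = \sqrt{\left(0 - 3\right) + 8} = \sqrt{-3 + 8} = \sqrt{5} \approx 2.2361$)
$o{\left(a \right)} = a + \sqrt{5}$
$\left(\frac{58}{103} + \frac{476}{269}\right) o{\left(20 \right)} = \left(\frac{58}{103} + \frac{476}{269}\right) \left(20 + \sqrt{5}\right) = \frac{64630 \left(20 + \sqrt{5}\right)}{27707} = \frac{1292600}{27707} + \frac{64630 \sqrt{5}}{27707}$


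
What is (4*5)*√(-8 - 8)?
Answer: 80*I ≈ 80.0*I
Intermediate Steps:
(4*5)*√(-8 - 8) = 20*√(-16) = 20*(4*I) = 80*I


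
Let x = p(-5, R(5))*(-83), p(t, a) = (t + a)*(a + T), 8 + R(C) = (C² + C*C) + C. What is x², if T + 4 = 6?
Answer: 29177422596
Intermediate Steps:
T = 2 (T = -4 + 6 = 2)
R(C) = -8 + C + 2*C² (R(C) = -8 + ((C² + C*C) + C) = -8 + ((C² + C²) + C) = -8 + (2*C² + C) = -8 + (C + 2*C²) = -8 + C + 2*C²)
p(t, a) = (2 + a)*(a + t) (p(t, a) = (t + a)*(a + 2) = (a + t)*(2 + a) = (2 + a)*(a + t))
x = -170814 (x = ((-8 + 5 + 2*5²)² + 2*(-8 + 5 + 2*5²) + 2*(-5) + (-8 + 5 + 2*5²)*(-5))*(-83) = ((-8 + 5 + 2*25)² + 2*(-8 + 5 + 2*25) - 10 + (-8 + 5 + 2*25)*(-5))*(-83) = ((-8 + 5 + 50)² + 2*(-8 + 5 + 50) - 10 + (-8 + 5 + 50)*(-5))*(-83) = (47² + 2*47 - 10 + 47*(-5))*(-83) = (2209 + 94 - 10 - 235)*(-83) = 2058*(-83) = -170814)
x² = (-170814)² = 29177422596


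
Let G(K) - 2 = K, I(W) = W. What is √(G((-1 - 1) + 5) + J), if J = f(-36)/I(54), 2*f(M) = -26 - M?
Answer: 5*√66/18 ≈ 2.2567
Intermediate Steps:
G(K) = 2 + K
f(M) = -13 - M/2 (f(M) = (-26 - M)/2 = -13 - M/2)
J = 5/54 (J = (-13 - ½*(-36))/54 = (-13 + 18)*(1/54) = 5*(1/54) = 5/54 ≈ 0.092593)
√(G((-1 - 1) + 5) + J) = √((2 + ((-1 - 1) + 5)) + 5/54) = √((2 + (-2 + 5)) + 5/54) = √((2 + 3) + 5/54) = √(5 + 5/54) = √(275/54) = 5*√66/18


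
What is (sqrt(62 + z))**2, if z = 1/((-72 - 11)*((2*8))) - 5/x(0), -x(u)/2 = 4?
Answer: 83165/1328 ≈ 62.624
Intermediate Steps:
x(u) = -8 (x(u) = -2*4 = -8)
z = 829/1328 (z = 1/((-72 - 11)*((2*8))) - 5/(-8) = 1/(-83*16) - 5*(-1/8) = -1/83*1/16 + 5/8 = -1/1328 + 5/8 = 829/1328 ≈ 0.62425)
(sqrt(62 + z))**2 = (sqrt(62 + 829/1328))**2 = (sqrt(83165/1328))**2 = (sqrt(6902695)/332)**2 = 83165/1328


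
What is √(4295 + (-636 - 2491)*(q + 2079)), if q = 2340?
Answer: I*√13813918 ≈ 3716.7*I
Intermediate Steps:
√(4295 + (-636 - 2491)*(q + 2079)) = √(4295 + (-636 - 2491)*(2340 + 2079)) = √(4295 - 3127*4419) = √(4295 - 13818213) = √(-13813918) = I*√13813918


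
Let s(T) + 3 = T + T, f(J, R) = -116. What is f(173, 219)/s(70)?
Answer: -116/137 ≈ -0.84671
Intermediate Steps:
s(T) = -3 + 2*T (s(T) = -3 + (T + T) = -3 + 2*T)
f(173, 219)/s(70) = -116/(-3 + 2*70) = -116/(-3 + 140) = -116/137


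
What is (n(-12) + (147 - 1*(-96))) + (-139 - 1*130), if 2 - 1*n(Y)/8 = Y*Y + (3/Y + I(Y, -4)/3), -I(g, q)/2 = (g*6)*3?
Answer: -2312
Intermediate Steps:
I(g, q) = -36*g (I(g, q) = -2*g*6*3 = -2*6*g*3 = -36*g)
n(Y) = 16 - 24/Y - 8*Y**2 + 96*Y (n(Y) = 16 - 8*(Y*Y + (3/Y - 36*Y/3)) = 16 - 8*(Y**2 + (3/Y - 36*Y*(1/3))) = 16 - 8*(Y**2 + (3/Y - 12*Y)) = 16 - 8*(Y**2 + (-12*Y + 3/Y)) = 16 - 8*(Y**2 - 12*Y + 3/Y) = 16 + (-24/Y - 8*Y**2 + 96*Y) = 16 - 24/Y - 8*Y**2 + 96*Y)
(n(-12) + (147 - 1*(-96))) + (-139 - 1*130) = ((16 - 24/(-12) - 8*(-12)**2 + 96*(-12)) + (147 - 1*(-96))) + (-139 - 1*130) = ((16 - 24*(-1/12) - 8*144 - 1152) + (147 + 96)) + (-139 - 130) = ((16 + 2 - 1152 - 1152) + 243) - 269 = (-2286 + 243) - 269 = -2043 - 269 = -2312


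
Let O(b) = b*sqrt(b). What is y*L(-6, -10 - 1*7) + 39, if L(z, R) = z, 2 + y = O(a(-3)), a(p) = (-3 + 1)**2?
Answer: 3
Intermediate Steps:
a(p) = 4 (a(p) = (-2)**2 = 4)
O(b) = b**(3/2)
y = 6 (y = -2 + 4**(3/2) = -2 + 8 = 6)
y*L(-6, -10 - 1*7) + 39 = 6*(-6) + 39 = -36 + 39 = 3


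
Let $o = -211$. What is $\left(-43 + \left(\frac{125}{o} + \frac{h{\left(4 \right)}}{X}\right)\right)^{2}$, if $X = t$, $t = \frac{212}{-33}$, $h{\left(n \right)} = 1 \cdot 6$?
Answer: $\frac{991770999129}{500237956} \approx 1982.6$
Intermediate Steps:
$h{\left(n \right)} = 6$
$t = - \frac{212}{33}$ ($t = 212 \left(- \frac{1}{33}\right) = - \frac{212}{33} \approx -6.4242$)
$X = - \frac{212}{33} \approx -6.4242$
$\left(-43 + \left(\frac{125}{o} + \frac{h{\left(4 \right)}}{X}\right)\right)^{2} = \left(-43 + \left(\frac{125}{-211} + \frac{6}{- \frac{212}{33}}\right)\right)^{2} = \left(-43 + \left(125 \left(- \frac{1}{211}\right) + 6 \left(- \frac{33}{212}\right)\right)\right)^{2} = \left(-43 - \frac{34139}{22366}\right)^{2} = \left(- \frac{995877}{22366}\right)^{2} = \frac{991770999129}{500237956}$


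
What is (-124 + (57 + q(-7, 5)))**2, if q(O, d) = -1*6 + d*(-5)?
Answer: 9604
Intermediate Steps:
q(O, d) = -6 - 5*d
(-124 + (57 + q(-7, 5)))**2 = (-124 + (57 + (-6 - 5*5)))**2 = (-124 + (57 + (-6 - 25)))**2 = (-124 + (57 - 31))**2 = (-124 + 26)**2 = (-98)**2 = 9604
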